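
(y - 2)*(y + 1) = y^2 - y - 2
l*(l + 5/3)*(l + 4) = l^3 + 17*l^2/3 + 20*l/3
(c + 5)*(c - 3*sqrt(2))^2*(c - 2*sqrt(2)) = c^4 - 8*sqrt(2)*c^3 + 5*c^3 - 40*sqrt(2)*c^2 + 42*c^2 - 36*sqrt(2)*c + 210*c - 180*sqrt(2)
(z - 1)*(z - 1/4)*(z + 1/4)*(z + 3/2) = z^4 + z^3/2 - 25*z^2/16 - z/32 + 3/32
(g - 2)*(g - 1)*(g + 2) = g^3 - g^2 - 4*g + 4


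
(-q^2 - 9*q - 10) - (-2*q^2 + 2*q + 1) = q^2 - 11*q - 11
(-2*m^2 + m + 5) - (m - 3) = 8 - 2*m^2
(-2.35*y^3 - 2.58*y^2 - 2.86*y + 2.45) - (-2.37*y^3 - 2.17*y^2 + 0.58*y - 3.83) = 0.02*y^3 - 0.41*y^2 - 3.44*y + 6.28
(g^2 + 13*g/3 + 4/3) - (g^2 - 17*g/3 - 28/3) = 10*g + 32/3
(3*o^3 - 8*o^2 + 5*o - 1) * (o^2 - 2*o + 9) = 3*o^5 - 14*o^4 + 48*o^3 - 83*o^2 + 47*o - 9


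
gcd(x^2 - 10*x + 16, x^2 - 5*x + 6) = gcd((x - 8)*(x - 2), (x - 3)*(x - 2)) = x - 2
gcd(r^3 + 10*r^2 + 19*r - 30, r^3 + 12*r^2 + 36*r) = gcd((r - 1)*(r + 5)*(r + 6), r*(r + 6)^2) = r + 6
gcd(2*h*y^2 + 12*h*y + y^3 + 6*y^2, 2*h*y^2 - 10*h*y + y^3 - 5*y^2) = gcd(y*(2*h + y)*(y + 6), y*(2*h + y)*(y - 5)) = 2*h*y + y^2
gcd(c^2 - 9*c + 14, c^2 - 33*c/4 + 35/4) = c - 7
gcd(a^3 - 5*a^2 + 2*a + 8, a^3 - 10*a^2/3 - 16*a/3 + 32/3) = a - 4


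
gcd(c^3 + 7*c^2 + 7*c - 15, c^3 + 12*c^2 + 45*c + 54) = c + 3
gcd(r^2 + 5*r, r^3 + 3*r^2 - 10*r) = r^2 + 5*r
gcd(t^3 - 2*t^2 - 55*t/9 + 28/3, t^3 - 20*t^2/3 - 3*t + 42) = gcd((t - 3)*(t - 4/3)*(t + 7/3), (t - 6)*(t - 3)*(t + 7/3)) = t^2 - 2*t/3 - 7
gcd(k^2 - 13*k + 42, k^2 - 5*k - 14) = k - 7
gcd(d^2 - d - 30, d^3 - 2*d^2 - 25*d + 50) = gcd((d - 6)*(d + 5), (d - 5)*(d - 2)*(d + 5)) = d + 5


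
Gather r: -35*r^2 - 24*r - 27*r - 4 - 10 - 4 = -35*r^2 - 51*r - 18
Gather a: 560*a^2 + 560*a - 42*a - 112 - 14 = 560*a^2 + 518*a - 126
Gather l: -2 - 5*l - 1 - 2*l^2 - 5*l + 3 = -2*l^2 - 10*l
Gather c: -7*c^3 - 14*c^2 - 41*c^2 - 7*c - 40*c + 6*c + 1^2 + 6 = -7*c^3 - 55*c^2 - 41*c + 7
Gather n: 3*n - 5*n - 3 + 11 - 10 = -2*n - 2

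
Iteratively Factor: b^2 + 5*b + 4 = (b + 4)*(b + 1)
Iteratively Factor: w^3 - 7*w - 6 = (w - 3)*(w^2 + 3*w + 2) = (w - 3)*(w + 1)*(w + 2)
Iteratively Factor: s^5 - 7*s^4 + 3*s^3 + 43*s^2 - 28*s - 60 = (s - 2)*(s^4 - 5*s^3 - 7*s^2 + 29*s + 30) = (s - 2)*(s + 2)*(s^3 - 7*s^2 + 7*s + 15) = (s - 5)*(s - 2)*(s + 2)*(s^2 - 2*s - 3) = (s - 5)*(s - 3)*(s - 2)*(s + 2)*(s + 1)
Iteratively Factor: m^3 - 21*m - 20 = (m + 4)*(m^2 - 4*m - 5) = (m - 5)*(m + 4)*(m + 1)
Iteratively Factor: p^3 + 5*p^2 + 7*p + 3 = (p + 1)*(p^2 + 4*p + 3) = (p + 1)*(p + 3)*(p + 1)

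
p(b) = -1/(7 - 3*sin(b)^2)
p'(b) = -6*sin(b)*cos(b)/(7 - 3*sin(b)^2)^2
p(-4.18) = -0.21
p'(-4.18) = 0.12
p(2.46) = -0.17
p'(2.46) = 0.09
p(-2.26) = -0.19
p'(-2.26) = -0.11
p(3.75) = -0.17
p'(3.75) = -0.08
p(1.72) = -0.25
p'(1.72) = 0.05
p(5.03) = -0.23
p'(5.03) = 0.10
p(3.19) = -0.14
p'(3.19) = -0.01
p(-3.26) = -0.14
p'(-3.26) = 0.01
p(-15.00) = -0.17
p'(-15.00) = -0.09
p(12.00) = -0.16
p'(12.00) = 0.07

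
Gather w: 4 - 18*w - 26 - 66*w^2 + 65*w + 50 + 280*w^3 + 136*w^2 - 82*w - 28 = 280*w^3 + 70*w^2 - 35*w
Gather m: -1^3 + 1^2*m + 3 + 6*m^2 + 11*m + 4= 6*m^2 + 12*m + 6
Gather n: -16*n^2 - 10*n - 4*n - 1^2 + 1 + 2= -16*n^2 - 14*n + 2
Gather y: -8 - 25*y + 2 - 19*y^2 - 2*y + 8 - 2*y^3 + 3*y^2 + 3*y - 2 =-2*y^3 - 16*y^2 - 24*y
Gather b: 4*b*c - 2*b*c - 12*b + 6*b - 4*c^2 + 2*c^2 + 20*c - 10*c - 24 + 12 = b*(2*c - 6) - 2*c^2 + 10*c - 12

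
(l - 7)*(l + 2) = l^2 - 5*l - 14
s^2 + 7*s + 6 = (s + 1)*(s + 6)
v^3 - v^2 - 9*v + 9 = (v - 3)*(v - 1)*(v + 3)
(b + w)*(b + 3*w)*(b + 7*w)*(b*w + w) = b^4*w + 11*b^3*w^2 + b^3*w + 31*b^2*w^3 + 11*b^2*w^2 + 21*b*w^4 + 31*b*w^3 + 21*w^4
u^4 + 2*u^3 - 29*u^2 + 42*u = u*(u - 3)*(u - 2)*(u + 7)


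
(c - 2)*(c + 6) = c^2 + 4*c - 12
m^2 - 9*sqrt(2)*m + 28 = (m - 7*sqrt(2))*(m - 2*sqrt(2))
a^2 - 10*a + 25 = (a - 5)^2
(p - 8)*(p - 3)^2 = p^3 - 14*p^2 + 57*p - 72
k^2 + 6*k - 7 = (k - 1)*(k + 7)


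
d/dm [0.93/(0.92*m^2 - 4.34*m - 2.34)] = (4.0362 - 1.7112*m)/(-0.92*m^2 + 4.34*m + 2.34)^2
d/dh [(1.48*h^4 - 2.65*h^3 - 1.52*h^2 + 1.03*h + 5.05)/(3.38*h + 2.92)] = (15.0072*h^4 - 0.627599999999996*h^3 - 28.3516*h^2 - 8.8768*h - 14.0614)/(11.4244*h^2 + 19.7392*h + 8.5264)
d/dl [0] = 0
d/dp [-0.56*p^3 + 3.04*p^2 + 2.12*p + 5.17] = -1.68*p^2 + 6.08*p + 2.12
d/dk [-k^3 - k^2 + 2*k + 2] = -3*k^2 - 2*k + 2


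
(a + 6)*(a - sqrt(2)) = a^2 - sqrt(2)*a + 6*a - 6*sqrt(2)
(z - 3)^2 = z^2 - 6*z + 9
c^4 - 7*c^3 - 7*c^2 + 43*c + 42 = (c - 7)*(c - 3)*(c + 1)*(c + 2)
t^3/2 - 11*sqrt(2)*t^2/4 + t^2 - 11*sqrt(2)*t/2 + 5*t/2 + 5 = (t/2 + 1)*(t - 5*sqrt(2))*(t - sqrt(2)/2)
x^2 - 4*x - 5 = (x - 5)*(x + 1)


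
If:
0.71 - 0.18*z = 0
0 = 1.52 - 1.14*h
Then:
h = 1.33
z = 3.94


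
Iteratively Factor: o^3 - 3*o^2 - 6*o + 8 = (o - 4)*(o^2 + o - 2) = (o - 4)*(o + 2)*(o - 1)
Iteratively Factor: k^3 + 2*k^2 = (k + 2)*(k^2) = k*(k + 2)*(k)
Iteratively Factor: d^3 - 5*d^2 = (d)*(d^2 - 5*d) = d*(d - 5)*(d)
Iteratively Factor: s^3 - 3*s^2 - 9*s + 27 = (s - 3)*(s^2 - 9) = (s - 3)^2*(s + 3)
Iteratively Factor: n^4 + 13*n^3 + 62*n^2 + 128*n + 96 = (n + 4)*(n^3 + 9*n^2 + 26*n + 24) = (n + 2)*(n + 4)*(n^2 + 7*n + 12) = (n + 2)*(n + 4)^2*(n + 3)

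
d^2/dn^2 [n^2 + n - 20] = 2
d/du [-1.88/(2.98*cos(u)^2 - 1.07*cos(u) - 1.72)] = (2.0116 - 11.2048*cos(u))*sin(u)/(-2.98*cos(u)^2 + 1.07*cos(u) + 1.72)^2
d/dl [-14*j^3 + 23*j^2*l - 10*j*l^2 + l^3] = 23*j^2 - 20*j*l + 3*l^2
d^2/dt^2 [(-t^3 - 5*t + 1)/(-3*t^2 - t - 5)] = 2*(31*t^3 - 12*t^2 - 159*t - 11)/(27*t^6 + 27*t^5 + 144*t^4 + 91*t^3 + 240*t^2 + 75*t + 125)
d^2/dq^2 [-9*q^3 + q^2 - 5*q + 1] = 2 - 54*q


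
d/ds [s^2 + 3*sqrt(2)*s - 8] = 2*s + 3*sqrt(2)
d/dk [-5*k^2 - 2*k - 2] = -10*k - 2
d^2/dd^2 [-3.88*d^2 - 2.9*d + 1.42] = -7.76000000000000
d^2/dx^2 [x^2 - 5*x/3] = 2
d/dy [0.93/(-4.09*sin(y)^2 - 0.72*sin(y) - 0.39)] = (7.6074*sin(y) + 0.6696)*cos(y)/(4.09*sin(y)^2 + 0.72*sin(y) + 0.39)^2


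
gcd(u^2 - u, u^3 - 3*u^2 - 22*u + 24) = u - 1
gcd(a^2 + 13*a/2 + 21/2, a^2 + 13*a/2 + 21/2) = a^2 + 13*a/2 + 21/2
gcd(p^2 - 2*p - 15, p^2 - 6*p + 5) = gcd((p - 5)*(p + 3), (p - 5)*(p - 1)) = p - 5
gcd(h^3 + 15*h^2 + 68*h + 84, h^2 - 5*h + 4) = 1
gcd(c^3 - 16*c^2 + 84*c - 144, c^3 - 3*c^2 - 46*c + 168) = c^2 - 10*c + 24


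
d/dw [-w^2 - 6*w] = -2*w - 6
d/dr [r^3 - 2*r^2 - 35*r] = 3*r^2 - 4*r - 35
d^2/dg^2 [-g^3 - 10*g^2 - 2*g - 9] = -6*g - 20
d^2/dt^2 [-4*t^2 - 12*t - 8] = -8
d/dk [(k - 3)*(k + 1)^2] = (k + 1)*(3*k - 5)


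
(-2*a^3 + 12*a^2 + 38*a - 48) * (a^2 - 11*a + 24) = -2*a^5 + 34*a^4 - 142*a^3 - 178*a^2 + 1440*a - 1152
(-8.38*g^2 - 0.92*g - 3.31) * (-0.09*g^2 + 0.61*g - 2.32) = 0.7542*g^4 - 5.029*g^3 + 19.1783*g^2 + 0.1153*g + 7.6792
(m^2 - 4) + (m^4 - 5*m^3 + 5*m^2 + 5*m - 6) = m^4 - 5*m^3 + 6*m^2 + 5*m - 10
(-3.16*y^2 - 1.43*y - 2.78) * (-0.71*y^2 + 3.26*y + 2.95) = 2.2436*y^4 - 9.2863*y^3 - 12.01*y^2 - 13.2813*y - 8.201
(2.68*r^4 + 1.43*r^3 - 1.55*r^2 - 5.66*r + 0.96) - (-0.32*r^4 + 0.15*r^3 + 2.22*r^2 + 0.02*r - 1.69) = 3.0*r^4 + 1.28*r^3 - 3.77*r^2 - 5.68*r + 2.65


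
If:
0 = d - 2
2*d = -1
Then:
No Solution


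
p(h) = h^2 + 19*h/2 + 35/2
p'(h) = 2*h + 19/2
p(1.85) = 38.50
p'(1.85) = 13.20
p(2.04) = 41.04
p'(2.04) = 13.58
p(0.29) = 20.34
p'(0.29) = 10.08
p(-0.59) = 12.24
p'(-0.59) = 8.32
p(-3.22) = -2.72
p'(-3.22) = 3.06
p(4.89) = 87.87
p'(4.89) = 19.28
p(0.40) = 21.46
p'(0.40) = 10.30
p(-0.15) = 16.10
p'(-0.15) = 9.20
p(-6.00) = -3.50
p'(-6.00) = -2.50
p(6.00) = 110.50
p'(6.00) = 21.50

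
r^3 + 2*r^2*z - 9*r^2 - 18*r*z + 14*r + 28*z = (r - 7)*(r - 2)*(r + 2*z)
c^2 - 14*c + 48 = (c - 8)*(c - 6)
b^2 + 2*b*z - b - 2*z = (b - 1)*(b + 2*z)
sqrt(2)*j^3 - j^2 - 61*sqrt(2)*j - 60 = (j - 6*sqrt(2))*(j + 5*sqrt(2))*(sqrt(2)*j + 1)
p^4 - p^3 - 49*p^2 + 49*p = p*(p - 7)*(p - 1)*(p + 7)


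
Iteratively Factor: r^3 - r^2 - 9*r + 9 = (r + 3)*(r^2 - 4*r + 3) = (r - 3)*(r + 3)*(r - 1)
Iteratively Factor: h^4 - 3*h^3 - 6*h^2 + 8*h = (h + 2)*(h^3 - 5*h^2 + 4*h) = (h - 4)*(h + 2)*(h^2 - h) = h*(h - 4)*(h + 2)*(h - 1)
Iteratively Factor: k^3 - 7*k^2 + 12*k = (k - 4)*(k^2 - 3*k) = (k - 4)*(k - 3)*(k)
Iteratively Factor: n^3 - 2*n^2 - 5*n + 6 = (n - 1)*(n^2 - n - 6) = (n - 1)*(n + 2)*(n - 3)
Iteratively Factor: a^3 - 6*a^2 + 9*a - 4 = (a - 1)*(a^2 - 5*a + 4) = (a - 1)^2*(a - 4)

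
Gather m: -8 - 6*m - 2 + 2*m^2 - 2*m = 2*m^2 - 8*m - 10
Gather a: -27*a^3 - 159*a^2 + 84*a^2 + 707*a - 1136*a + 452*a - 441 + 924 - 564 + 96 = -27*a^3 - 75*a^2 + 23*a + 15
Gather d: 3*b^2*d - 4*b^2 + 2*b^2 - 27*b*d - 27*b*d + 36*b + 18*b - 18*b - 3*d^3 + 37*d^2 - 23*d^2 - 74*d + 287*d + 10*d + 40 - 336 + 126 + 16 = -2*b^2 + 36*b - 3*d^3 + 14*d^2 + d*(3*b^2 - 54*b + 223) - 154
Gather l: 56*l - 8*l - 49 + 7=48*l - 42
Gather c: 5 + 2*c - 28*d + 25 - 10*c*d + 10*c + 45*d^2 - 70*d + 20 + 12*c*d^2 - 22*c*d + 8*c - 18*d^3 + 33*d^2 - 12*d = c*(12*d^2 - 32*d + 20) - 18*d^3 + 78*d^2 - 110*d + 50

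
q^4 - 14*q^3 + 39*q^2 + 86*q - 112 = (q - 8)*(q - 7)*(q - 1)*(q + 2)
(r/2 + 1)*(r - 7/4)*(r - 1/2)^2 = r^4/2 - 3*r^3/8 - 7*r^2/4 + 57*r/32 - 7/16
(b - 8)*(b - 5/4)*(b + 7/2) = b^3 - 23*b^2/4 - 179*b/8 + 35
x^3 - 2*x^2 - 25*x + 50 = (x - 5)*(x - 2)*(x + 5)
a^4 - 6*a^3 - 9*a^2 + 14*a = a*(a - 7)*(a - 1)*(a + 2)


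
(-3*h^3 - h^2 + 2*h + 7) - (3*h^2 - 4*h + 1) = -3*h^3 - 4*h^2 + 6*h + 6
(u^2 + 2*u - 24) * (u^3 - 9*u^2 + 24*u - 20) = u^5 - 7*u^4 - 18*u^3 + 244*u^2 - 616*u + 480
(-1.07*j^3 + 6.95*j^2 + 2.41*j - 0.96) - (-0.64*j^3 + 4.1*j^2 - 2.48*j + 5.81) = -0.43*j^3 + 2.85*j^2 + 4.89*j - 6.77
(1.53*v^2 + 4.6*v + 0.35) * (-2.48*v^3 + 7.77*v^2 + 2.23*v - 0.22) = -3.7944*v^5 + 0.4801*v^4 + 38.2859*v^3 + 12.6409*v^2 - 0.2315*v - 0.077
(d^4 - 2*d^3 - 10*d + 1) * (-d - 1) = -d^5 + d^4 + 2*d^3 + 10*d^2 + 9*d - 1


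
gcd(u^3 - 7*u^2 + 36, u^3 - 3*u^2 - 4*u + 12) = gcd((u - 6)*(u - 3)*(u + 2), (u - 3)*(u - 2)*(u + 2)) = u^2 - u - 6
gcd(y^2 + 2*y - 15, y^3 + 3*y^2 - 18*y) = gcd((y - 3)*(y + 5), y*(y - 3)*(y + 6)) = y - 3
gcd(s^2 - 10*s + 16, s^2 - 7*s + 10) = s - 2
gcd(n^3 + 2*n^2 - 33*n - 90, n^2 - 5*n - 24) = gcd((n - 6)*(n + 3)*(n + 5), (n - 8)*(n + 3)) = n + 3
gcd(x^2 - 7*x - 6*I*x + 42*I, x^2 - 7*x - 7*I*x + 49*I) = x - 7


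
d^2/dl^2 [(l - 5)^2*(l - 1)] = 6*l - 22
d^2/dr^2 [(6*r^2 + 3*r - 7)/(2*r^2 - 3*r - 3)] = 12*(8*r^3 + 4*r^2 + 30*r - 13)/(8*r^6 - 36*r^5 + 18*r^4 + 81*r^3 - 27*r^2 - 81*r - 27)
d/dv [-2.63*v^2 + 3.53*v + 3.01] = 3.53 - 5.26*v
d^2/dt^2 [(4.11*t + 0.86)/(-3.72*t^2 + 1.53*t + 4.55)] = ((4.11*t + 0.86)*(7.44*t - 1.53)*(14.88*t - 3.06) + (91.7352*t - 6.1782)*(-3.72*t^2 + 1.53*t + 4.55))/(-3.72*t^2 + 1.53*t + 4.55)^3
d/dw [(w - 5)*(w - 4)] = 2*w - 9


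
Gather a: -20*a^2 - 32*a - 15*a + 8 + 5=-20*a^2 - 47*a + 13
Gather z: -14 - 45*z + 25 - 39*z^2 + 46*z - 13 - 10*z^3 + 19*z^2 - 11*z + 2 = -10*z^3 - 20*z^2 - 10*z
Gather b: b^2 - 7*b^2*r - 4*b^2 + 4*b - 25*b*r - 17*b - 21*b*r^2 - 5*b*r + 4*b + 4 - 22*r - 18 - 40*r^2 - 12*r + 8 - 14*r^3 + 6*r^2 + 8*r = b^2*(-7*r - 3) + b*(-21*r^2 - 30*r - 9) - 14*r^3 - 34*r^2 - 26*r - 6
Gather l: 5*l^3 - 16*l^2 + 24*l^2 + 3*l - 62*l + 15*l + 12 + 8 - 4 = 5*l^3 + 8*l^2 - 44*l + 16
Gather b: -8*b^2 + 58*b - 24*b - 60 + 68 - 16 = -8*b^2 + 34*b - 8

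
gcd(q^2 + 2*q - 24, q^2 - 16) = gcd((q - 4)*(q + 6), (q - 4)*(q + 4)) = q - 4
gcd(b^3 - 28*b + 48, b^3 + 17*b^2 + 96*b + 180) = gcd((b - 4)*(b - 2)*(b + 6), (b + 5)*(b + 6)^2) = b + 6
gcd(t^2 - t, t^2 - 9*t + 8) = t - 1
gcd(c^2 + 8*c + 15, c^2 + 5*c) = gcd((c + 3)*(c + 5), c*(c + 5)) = c + 5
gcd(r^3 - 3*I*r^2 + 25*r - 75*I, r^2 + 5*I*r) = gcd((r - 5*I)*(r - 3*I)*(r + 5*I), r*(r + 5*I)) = r + 5*I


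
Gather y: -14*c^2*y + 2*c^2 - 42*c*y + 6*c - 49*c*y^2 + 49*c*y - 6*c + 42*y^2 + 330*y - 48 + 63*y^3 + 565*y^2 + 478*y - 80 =2*c^2 + 63*y^3 + y^2*(607 - 49*c) + y*(-14*c^2 + 7*c + 808) - 128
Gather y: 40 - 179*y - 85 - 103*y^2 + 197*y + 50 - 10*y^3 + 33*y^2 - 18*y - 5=-10*y^3 - 70*y^2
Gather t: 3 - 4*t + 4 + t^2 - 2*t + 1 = t^2 - 6*t + 8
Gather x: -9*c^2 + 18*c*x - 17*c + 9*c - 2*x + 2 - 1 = -9*c^2 - 8*c + x*(18*c - 2) + 1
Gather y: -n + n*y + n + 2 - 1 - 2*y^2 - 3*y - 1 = -2*y^2 + y*(n - 3)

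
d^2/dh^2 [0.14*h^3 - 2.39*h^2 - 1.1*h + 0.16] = 0.84*h - 4.78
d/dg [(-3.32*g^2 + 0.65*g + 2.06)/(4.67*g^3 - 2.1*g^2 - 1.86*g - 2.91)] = (15.5044*g^4 - 6.071*g^3 - 21.3204*g^2 + 27.9744*g + 1.9401)/(21.8089*g^6 - 19.614*g^5 - 12.9624*g^4 - 19.3674*g^3 + 15.6816*g^2 + 10.8252*g + 8.4681)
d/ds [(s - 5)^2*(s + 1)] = 3*(s - 5)*(s - 1)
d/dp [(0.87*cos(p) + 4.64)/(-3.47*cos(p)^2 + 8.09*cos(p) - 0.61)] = (-3.0189*cos(p)^2 - 32.2016*cos(p) + 38.0683)*sin(p)/(12.0409*cos(p)^4 - 56.1446*cos(p)^3 + 69.6815*cos(p)^2 - 9.8698*cos(p) + 0.3721)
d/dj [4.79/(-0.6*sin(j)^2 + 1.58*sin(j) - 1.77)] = (5.748*sin(j) - 7.5682)*cos(j)/(0.6*sin(j)^2 - 1.58*sin(j) + 1.77)^2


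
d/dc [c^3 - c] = 3*c^2 - 1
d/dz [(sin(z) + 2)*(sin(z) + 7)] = (2*sin(z) + 9)*cos(z)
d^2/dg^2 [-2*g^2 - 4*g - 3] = -4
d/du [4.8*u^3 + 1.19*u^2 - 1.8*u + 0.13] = 14.4*u^2 + 2.38*u - 1.8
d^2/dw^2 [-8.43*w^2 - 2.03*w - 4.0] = -16.8600000000000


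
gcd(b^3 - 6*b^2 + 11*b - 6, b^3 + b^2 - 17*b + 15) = b^2 - 4*b + 3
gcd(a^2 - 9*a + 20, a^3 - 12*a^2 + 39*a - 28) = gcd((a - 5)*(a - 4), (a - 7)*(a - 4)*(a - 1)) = a - 4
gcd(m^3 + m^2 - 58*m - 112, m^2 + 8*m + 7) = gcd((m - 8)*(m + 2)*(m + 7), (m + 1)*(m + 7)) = m + 7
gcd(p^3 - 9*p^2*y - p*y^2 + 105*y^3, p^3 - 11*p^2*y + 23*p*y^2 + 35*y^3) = p^2 - 12*p*y + 35*y^2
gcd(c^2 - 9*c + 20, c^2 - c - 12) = c - 4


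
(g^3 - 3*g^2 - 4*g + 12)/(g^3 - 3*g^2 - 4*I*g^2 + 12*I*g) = (g^2 - 4)/(g*(g - 4*I))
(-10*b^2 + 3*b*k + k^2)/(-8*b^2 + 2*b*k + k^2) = (5*b + k)/(4*b + k)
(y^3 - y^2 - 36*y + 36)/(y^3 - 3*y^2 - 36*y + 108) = (y - 1)/(y - 3)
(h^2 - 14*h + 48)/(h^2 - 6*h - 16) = (h - 6)/(h + 2)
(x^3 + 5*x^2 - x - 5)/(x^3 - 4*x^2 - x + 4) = (x + 5)/(x - 4)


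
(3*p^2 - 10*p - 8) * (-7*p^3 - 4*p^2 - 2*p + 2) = -21*p^5 + 58*p^4 + 90*p^3 + 58*p^2 - 4*p - 16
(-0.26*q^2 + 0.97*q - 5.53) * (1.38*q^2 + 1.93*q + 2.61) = -0.3588*q^4 + 0.8368*q^3 - 6.4379*q^2 - 8.1412*q - 14.4333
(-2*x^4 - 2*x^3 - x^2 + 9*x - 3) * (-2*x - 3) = 4*x^5 + 10*x^4 + 8*x^3 - 15*x^2 - 21*x + 9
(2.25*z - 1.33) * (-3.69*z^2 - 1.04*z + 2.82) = -8.3025*z^3 + 2.5677*z^2 + 7.7282*z - 3.7506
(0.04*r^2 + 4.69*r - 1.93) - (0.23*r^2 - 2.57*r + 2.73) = -0.19*r^2 + 7.26*r - 4.66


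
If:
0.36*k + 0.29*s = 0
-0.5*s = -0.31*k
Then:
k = 0.00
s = 0.00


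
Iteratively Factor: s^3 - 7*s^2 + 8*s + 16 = (s - 4)*(s^2 - 3*s - 4) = (s - 4)*(s + 1)*(s - 4)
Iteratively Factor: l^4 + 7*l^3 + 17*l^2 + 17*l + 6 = (l + 1)*(l^3 + 6*l^2 + 11*l + 6) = (l + 1)*(l + 2)*(l^2 + 4*l + 3) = (l + 1)*(l + 2)*(l + 3)*(l + 1)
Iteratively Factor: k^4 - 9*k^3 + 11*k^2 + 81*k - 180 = (k - 5)*(k^3 - 4*k^2 - 9*k + 36) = (k - 5)*(k - 3)*(k^2 - k - 12) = (k - 5)*(k - 4)*(k - 3)*(k + 3)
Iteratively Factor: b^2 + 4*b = (b)*(b + 4)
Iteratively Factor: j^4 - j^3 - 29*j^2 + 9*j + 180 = (j + 3)*(j^3 - 4*j^2 - 17*j + 60) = (j - 5)*(j + 3)*(j^2 + j - 12) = (j - 5)*(j + 3)*(j + 4)*(j - 3)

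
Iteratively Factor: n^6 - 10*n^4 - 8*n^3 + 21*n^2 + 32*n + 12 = (n - 2)*(n^5 + 2*n^4 - 6*n^3 - 20*n^2 - 19*n - 6) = (n - 2)*(n + 1)*(n^4 + n^3 - 7*n^2 - 13*n - 6) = (n - 2)*(n + 1)^2*(n^3 - 7*n - 6) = (n - 2)*(n + 1)^2*(n + 2)*(n^2 - 2*n - 3) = (n - 3)*(n - 2)*(n + 1)^2*(n + 2)*(n + 1)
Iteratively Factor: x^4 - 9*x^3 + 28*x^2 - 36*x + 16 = (x - 2)*(x^3 - 7*x^2 + 14*x - 8) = (x - 2)^2*(x^2 - 5*x + 4) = (x - 2)^2*(x - 1)*(x - 4)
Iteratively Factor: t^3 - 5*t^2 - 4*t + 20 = (t - 2)*(t^2 - 3*t - 10) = (t - 2)*(t + 2)*(t - 5)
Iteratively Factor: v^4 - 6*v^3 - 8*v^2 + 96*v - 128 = (v - 4)*(v^3 - 2*v^2 - 16*v + 32) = (v - 4)*(v + 4)*(v^2 - 6*v + 8) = (v - 4)*(v - 2)*(v + 4)*(v - 4)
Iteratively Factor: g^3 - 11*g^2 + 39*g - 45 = (g - 5)*(g^2 - 6*g + 9) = (g - 5)*(g - 3)*(g - 3)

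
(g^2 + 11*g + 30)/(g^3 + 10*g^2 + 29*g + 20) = (g + 6)/(g^2 + 5*g + 4)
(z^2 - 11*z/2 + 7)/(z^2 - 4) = (z - 7/2)/(z + 2)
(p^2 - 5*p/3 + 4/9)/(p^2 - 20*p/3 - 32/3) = (-9*p^2 + 15*p - 4)/(3*(-3*p^2 + 20*p + 32))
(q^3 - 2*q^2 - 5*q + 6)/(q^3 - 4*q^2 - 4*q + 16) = (q^2 - 4*q + 3)/(q^2 - 6*q + 8)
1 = 1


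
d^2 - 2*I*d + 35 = (d - 7*I)*(d + 5*I)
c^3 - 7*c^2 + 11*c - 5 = (c - 5)*(c - 1)^2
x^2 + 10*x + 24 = (x + 4)*(x + 6)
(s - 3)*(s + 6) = s^2 + 3*s - 18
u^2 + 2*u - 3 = (u - 1)*(u + 3)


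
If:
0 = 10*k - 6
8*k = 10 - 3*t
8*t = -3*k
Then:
No Solution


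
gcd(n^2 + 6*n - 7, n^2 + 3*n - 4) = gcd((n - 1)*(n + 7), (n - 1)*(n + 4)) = n - 1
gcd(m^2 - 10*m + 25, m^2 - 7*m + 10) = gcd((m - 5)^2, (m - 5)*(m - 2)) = m - 5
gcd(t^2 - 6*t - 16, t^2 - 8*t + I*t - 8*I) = t - 8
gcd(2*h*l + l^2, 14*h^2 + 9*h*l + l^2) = 2*h + l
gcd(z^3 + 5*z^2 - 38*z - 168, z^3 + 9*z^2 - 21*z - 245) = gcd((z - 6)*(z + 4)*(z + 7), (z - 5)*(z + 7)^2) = z + 7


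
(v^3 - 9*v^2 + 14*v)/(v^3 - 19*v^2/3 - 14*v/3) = 3*(v - 2)/(3*v + 2)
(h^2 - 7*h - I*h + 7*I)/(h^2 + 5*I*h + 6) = (h - 7)/(h + 6*I)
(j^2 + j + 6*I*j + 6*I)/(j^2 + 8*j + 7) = (j + 6*I)/(j + 7)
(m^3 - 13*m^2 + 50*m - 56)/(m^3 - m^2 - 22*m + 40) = (m - 7)/(m + 5)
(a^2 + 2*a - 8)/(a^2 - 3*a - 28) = (a - 2)/(a - 7)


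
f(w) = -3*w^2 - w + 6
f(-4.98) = -63.42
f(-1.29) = 2.30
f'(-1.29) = 6.74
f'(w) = -6*w - 1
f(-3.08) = -19.38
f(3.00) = -24.00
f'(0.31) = -2.86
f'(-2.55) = 14.30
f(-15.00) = -654.00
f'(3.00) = -19.00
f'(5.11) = -31.66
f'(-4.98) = 28.88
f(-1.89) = -2.83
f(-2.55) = -10.96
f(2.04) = -8.52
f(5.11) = -77.45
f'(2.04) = -13.24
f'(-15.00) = 89.00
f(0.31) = 5.40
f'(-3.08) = 17.48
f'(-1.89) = 10.34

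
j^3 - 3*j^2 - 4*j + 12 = (j - 3)*(j - 2)*(j + 2)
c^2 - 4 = (c - 2)*(c + 2)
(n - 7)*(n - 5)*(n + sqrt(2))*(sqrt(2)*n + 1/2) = sqrt(2)*n^4 - 12*sqrt(2)*n^3 + 5*n^3/2 - 30*n^2 + 71*sqrt(2)*n^2/2 - 6*sqrt(2)*n + 175*n/2 + 35*sqrt(2)/2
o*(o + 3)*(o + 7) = o^3 + 10*o^2 + 21*o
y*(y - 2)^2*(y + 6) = y^4 + 2*y^3 - 20*y^2 + 24*y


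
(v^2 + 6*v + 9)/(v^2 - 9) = (v + 3)/(v - 3)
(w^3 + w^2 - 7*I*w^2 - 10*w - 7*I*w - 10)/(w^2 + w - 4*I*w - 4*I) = (w^2 - 7*I*w - 10)/(w - 4*I)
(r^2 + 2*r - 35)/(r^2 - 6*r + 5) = (r + 7)/(r - 1)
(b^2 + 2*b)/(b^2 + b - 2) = b/(b - 1)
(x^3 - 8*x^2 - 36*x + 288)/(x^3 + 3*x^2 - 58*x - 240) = (x - 6)/(x + 5)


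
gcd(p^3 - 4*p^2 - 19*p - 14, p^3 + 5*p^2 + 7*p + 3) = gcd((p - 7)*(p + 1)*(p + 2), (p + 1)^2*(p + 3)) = p + 1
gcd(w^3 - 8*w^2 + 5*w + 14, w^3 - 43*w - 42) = w^2 - 6*w - 7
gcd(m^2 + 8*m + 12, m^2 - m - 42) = m + 6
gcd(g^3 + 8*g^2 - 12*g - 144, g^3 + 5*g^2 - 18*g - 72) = g^2 + 2*g - 24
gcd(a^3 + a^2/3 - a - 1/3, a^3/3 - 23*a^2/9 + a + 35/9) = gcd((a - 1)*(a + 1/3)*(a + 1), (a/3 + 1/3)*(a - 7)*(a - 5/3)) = a + 1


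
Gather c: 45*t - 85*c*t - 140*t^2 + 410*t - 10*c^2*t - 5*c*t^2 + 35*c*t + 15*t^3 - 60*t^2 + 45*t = -10*c^2*t + c*(-5*t^2 - 50*t) + 15*t^3 - 200*t^2 + 500*t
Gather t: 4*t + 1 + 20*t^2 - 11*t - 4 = 20*t^2 - 7*t - 3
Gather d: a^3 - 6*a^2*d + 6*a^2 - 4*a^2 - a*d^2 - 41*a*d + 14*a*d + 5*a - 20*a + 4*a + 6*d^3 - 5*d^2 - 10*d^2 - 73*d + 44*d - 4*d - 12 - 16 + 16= a^3 + 2*a^2 - 11*a + 6*d^3 + d^2*(-a - 15) + d*(-6*a^2 - 27*a - 33) - 12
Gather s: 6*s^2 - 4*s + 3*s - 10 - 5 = 6*s^2 - s - 15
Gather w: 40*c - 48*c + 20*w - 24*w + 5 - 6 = -8*c - 4*w - 1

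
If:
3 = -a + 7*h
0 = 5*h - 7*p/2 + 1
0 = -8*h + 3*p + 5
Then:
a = 209/26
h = 41/26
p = 33/13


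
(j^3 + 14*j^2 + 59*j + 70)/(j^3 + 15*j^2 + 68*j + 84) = (j + 5)/(j + 6)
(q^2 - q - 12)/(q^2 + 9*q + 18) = (q - 4)/(q + 6)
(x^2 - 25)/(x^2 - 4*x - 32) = (25 - x^2)/(-x^2 + 4*x + 32)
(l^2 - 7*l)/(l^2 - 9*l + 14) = l/(l - 2)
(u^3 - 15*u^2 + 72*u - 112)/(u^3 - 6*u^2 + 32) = (u - 7)/(u + 2)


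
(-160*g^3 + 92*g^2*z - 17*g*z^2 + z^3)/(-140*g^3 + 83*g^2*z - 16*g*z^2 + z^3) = (-8*g + z)/(-7*g + z)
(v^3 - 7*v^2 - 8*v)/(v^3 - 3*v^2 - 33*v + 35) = v*(v^2 - 7*v - 8)/(v^3 - 3*v^2 - 33*v + 35)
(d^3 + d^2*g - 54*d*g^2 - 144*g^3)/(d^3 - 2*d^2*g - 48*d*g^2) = (d + 3*g)/d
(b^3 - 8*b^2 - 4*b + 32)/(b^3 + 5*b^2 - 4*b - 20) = (b - 8)/(b + 5)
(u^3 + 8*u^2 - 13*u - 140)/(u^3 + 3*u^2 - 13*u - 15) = (u^2 + 3*u - 28)/(u^2 - 2*u - 3)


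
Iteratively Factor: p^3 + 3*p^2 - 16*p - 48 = (p - 4)*(p^2 + 7*p + 12) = (p - 4)*(p + 3)*(p + 4)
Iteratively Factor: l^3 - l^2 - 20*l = (l + 4)*(l^2 - 5*l) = (l - 5)*(l + 4)*(l)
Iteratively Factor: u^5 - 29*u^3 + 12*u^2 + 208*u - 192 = (u - 1)*(u^4 + u^3 - 28*u^2 - 16*u + 192) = (u - 1)*(u + 4)*(u^3 - 3*u^2 - 16*u + 48) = (u - 3)*(u - 1)*(u + 4)*(u^2 - 16) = (u - 3)*(u - 1)*(u + 4)^2*(u - 4)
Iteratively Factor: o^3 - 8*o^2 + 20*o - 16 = (o - 4)*(o^2 - 4*o + 4) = (o - 4)*(o - 2)*(o - 2)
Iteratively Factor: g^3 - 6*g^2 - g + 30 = (g - 5)*(g^2 - g - 6) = (g - 5)*(g - 3)*(g + 2)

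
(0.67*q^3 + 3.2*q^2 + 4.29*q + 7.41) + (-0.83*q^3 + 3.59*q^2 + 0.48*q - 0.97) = -0.16*q^3 + 6.79*q^2 + 4.77*q + 6.44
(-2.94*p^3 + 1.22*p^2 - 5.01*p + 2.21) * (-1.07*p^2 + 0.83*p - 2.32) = 3.1458*p^5 - 3.7456*p^4 + 13.1941*p^3 - 9.3534*p^2 + 13.4575*p - 5.1272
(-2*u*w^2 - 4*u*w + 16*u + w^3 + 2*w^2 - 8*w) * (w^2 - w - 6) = -2*u*w^4 - 2*u*w^3 + 32*u*w^2 + 8*u*w - 96*u + w^5 + w^4 - 16*w^3 - 4*w^2 + 48*w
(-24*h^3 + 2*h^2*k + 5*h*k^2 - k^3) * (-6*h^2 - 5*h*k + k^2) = 144*h^5 + 108*h^4*k - 64*h^3*k^2 - 17*h^2*k^3 + 10*h*k^4 - k^5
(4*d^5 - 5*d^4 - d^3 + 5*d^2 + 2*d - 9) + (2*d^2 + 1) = 4*d^5 - 5*d^4 - d^3 + 7*d^2 + 2*d - 8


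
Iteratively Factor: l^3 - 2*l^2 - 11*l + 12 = (l + 3)*(l^2 - 5*l + 4) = (l - 4)*(l + 3)*(l - 1)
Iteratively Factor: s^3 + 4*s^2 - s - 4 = (s + 1)*(s^2 + 3*s - 4) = (s - 1)*(s + 1)*(s + 4)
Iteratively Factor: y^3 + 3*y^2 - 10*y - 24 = (y + 4)*(y^2 - y - 6) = (y + 2)*(y + 4)*(y - 3)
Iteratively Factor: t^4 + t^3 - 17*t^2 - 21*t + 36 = (t - 1)*(t^3 + 2*t^2 - 15*t - 36) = (t - 1)*(t + 3)*(t^2 - t - 12) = (t - 4)*(t - 1)*(t + 3)*(t + 3)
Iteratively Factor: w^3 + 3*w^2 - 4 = (w - 1)*(w^2 + 4*w + 4) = (w - 1)*(w + 2)*(w + 2)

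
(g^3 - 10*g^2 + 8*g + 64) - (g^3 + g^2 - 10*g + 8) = -11*g^2 + 18*g + 56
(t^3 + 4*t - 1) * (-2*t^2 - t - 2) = -2*t^5 - t^4 - 10*t^3 - 2*t^2 - 7*t + 2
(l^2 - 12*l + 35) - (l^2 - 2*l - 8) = 43 - 10*l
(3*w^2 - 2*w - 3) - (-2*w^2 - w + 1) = 5*w^2 - w - 4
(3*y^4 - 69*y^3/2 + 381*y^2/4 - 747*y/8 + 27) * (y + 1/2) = 3*y^5 - 33*y^4 + 78*y^3 - 183*y^2/4 - 315*y/16 + 27/2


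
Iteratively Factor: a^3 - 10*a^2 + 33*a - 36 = (a - 4)*(a^2 - 6*a + 9) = (a - 4)*(a - 3)*(a - 3)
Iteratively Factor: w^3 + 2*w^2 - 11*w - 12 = (w - 3)*(w^2 + 5*w + 4) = (w - 3)*(w + 4)*(w + 1)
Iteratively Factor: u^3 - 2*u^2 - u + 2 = (u + 1)*(u^2 - 3*u + 2) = (u - 2)*(u + 1)*(u - 1)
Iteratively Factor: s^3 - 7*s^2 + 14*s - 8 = (s - 4)*(s^2 - 3*s + 2) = (s - 4)*(s - 1)*(s - 2)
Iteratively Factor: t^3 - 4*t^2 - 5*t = (t + 1)*(t^2 - 5*t) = (t - 5)*(t + 1)*(t)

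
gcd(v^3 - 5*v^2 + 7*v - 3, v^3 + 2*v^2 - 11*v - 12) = v - 3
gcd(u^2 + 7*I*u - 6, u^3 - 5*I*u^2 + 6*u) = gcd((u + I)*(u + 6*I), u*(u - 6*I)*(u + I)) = u + I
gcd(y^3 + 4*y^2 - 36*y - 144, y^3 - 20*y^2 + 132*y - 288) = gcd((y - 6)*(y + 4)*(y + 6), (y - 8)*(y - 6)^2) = y - 6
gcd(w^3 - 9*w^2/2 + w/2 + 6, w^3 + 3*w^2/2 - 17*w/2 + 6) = w - 3/2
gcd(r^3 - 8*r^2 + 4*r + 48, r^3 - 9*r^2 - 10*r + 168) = r - 6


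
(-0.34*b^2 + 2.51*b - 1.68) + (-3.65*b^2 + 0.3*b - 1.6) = -3.99*b^2 + 2.81*b - 3.28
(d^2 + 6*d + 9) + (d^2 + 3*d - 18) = 2*d^2 + 9*d - 9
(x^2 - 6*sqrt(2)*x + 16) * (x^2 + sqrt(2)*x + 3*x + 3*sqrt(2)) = x^4 - 5*sqrt(2)*x^3 + 3*x^3 - 15*sqrt(2)*x^2 + 4*x^2 + 12*x + 16*sqrt(2)*x + 48*sqrt(2)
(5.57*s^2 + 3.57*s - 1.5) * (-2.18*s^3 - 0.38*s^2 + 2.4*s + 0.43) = -12.1426*s^5 - 9.8992*s^4 + 15.2814*s^3 + 11.5331*s^2 - 2.0649*s - 0.645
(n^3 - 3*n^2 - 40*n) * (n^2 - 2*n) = n^5 - 5*n^4 - 34*n^3 + 80*n^2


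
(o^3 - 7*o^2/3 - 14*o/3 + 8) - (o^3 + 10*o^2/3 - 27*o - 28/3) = -17*o^2/3 + 67*o/3 + 52/3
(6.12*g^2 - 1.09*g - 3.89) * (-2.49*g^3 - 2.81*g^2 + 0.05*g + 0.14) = -15.2388*g^5 - 14.4831*g^4 + 13.055*g^3 + 11.7332*g^2 - 0.3471*g - 0.5446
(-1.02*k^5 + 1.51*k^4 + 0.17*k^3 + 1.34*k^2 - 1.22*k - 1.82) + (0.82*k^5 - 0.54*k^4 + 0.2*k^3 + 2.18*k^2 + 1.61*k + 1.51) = -0.2*k^5 + 0.97*k^4 + 0.37*k^3 + 3.52*k^2 + 0.39*k - 0.31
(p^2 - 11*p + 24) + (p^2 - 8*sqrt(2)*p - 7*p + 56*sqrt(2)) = 2*p^2 - 18*p - 8*sqrt(2)*p + 24 + 56*sqrt(2)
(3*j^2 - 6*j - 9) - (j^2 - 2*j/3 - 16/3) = 2*j^2 - 16*j/3 - 11/3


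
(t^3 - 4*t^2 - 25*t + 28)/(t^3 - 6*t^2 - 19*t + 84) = (t - 1)/(t - 3)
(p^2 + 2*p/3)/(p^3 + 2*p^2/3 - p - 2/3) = p/(p^2 - 1)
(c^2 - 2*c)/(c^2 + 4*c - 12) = c/(c + 6)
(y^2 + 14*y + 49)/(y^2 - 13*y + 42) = (y^2 + 14*y + 49)/(y^2 - 13*y + 42)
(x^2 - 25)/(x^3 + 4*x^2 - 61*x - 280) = (x - 5)/(x^2 - x - 56)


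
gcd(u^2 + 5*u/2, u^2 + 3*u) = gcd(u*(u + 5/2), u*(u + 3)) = u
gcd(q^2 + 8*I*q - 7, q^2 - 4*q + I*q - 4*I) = q + I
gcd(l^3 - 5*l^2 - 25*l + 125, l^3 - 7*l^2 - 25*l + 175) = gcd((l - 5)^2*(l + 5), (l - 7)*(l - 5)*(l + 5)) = l^2 - 25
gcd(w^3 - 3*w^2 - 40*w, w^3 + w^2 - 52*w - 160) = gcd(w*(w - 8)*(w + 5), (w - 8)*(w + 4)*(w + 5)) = w^2 - 3*w - 40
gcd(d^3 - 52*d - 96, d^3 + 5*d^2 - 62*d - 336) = d^2 - 2*d - 48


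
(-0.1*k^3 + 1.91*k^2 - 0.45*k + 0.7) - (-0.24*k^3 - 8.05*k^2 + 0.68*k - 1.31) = 0.14*k^3 + 9.96*k^2 - 1.13*k + 2.01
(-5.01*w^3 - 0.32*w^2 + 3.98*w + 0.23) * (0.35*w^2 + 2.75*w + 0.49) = -1.7535*w^5 - 13.8895*w^4 - 1.9419*w^3 + 10.8687*w^2 + 2.5827*w + 0.1127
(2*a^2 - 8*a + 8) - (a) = 2*a^2 - 9*a + 8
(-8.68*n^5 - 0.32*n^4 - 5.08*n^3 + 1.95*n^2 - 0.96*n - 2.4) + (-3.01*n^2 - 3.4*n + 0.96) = -8.68*n^5 - 0.32*n^4 - 5.08*n^3 - 1.06*n^2 - 4.36*n - 1.44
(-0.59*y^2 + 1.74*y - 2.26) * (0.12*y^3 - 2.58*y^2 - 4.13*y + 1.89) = -0.0708*y^5 + 1.731*y^4 - 2.3237*y^3 - 2.4705*y^2 + 12.6224*y - 4.2714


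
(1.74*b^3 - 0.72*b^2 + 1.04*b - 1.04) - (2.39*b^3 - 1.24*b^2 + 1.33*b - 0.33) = -0.65*b^3 + 0.52*b^2 - 0.29*b - 0.71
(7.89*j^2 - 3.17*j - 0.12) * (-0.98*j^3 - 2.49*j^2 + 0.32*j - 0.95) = -7.7322*j^5 - 16.5395*j^4 + 10.5357*j^3 - 8.2111*j^2 + 2.9731*j + 0.114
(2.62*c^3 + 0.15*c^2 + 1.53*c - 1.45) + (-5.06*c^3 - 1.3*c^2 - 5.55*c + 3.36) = -2.44*c^3 - 1.15*c^2 - 4.02*c + 1.91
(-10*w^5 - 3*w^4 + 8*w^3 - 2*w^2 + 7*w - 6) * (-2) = 20*w^5 + 6*w^4 - 16*w^3 + 4*w^2 - 14*w + 12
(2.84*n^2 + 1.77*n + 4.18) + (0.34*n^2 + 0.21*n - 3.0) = 3.18*n^2 + 1.98*n + 1.18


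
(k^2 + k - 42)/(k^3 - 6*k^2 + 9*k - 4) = (k^2 + k - 42)/(k^3 - 6*k^2 + 9*k - 4)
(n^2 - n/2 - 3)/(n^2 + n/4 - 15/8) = 4*(n - 2)/(4*n - 5)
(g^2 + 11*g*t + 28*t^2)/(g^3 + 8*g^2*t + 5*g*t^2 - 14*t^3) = (-g - 4*t)/(-g^2 - g*t + 2*t^2)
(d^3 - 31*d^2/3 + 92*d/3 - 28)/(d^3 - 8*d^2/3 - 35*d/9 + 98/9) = 3*(d^2 - 8*d + 12)/(3*d^2 - d - 14)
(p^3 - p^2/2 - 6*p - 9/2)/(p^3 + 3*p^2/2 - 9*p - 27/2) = (p + 1)/(p + 3)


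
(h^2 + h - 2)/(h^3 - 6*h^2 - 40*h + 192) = (h^2 + h - 2)/(h^3 - 6*h^2 - 40*h + 192)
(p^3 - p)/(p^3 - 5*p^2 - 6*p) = (p - 1)/(p - 6)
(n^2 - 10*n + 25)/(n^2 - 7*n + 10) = (n - 5)/(n - 2)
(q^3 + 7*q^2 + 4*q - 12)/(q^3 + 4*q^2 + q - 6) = (q + 6)/(q + 3)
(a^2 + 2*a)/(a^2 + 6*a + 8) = a/(a + 4)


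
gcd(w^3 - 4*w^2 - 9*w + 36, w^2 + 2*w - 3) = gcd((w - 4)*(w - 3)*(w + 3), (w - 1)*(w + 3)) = w + 3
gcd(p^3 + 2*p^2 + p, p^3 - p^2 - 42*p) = p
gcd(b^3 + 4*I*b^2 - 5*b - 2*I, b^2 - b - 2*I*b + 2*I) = 1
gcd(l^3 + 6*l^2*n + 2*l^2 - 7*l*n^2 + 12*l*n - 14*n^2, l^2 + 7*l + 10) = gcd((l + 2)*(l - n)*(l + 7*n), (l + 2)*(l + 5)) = l + 2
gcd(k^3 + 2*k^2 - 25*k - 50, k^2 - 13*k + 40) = k - 5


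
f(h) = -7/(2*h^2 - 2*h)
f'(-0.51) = -11.92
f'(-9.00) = -0.00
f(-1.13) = -1.45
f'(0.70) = 31.75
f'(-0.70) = -5.93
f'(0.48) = -2.25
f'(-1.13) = -1.97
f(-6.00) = -0.08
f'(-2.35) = -0.32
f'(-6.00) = -0.03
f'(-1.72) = -0.71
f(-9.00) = -0.04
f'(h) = -7*(2 - 4*h)/(2*h^2 - 2*h)^2 = 7*(2*h - 1)/(2*h^2*(h - 1)^2)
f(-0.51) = -4.54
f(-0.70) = -2.94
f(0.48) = 14.02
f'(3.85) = 0.19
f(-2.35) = -0.44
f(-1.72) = -0.75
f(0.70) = 16.67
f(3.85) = -0.32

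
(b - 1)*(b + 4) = b^2 + 3*b - 4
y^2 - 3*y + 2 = (y - 2)*(y - 1)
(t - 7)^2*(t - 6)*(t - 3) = t^4 - 23*t^3 + 193*t^2 - 693*t + 882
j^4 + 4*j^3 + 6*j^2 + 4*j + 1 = (j + 1)^4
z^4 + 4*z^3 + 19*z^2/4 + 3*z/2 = z*(z + 1/2)*(z + 3/2)*(z + 2)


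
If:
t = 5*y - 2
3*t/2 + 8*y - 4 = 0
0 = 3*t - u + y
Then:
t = 8/31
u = 38/31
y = 14/31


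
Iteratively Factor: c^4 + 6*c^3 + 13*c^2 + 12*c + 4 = (c + 1)*(c^3 + 5*c^2 + 8*c + 4) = (c + 1)*(c + 2)*(c^2 + 3*c + 2) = (c + 1)^2*(c + 2)*(c + 2)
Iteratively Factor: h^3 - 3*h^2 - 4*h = (h + 1)*(h^2 - 4*h) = (h - 4)*(h + 1)*(h)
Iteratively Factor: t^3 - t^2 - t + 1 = (t - 1)*(t^2 - 1) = (t - 1)*(t + 1)*(t - 1)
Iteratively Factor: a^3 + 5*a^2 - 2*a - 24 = (a - 2)*(a^2 + 7*a + 12) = (a - 2)*(a + 4)*(a + 3)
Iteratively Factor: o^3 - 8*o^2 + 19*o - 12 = (o - 3)*(o^2 - 5*o + 4) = (o - 4)*(o - 3)*(o - 1)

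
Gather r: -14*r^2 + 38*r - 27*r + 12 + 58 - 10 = -14*r^2 + 11*r + 60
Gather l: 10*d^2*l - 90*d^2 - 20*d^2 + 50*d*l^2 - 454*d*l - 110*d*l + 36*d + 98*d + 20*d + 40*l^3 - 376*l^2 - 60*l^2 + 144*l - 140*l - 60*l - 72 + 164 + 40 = -110*d^2 + 154*d + 40*l^3 + l^2*(50*d - 436) + l*(10*d^2 - 564*d - 56) + 132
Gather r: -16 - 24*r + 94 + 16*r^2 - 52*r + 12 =16*r^2 - 76*r + 90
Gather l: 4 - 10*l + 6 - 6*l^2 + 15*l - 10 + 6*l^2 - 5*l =0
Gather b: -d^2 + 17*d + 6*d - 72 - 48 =-d^2 + 23*d - 120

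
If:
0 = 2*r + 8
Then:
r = -4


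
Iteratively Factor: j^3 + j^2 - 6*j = (j + 3)*(j^2 - 2*j) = j*(j + 3)*(j - 2)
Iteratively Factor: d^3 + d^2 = (d)*(d^2 + d) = d*(d + 1)*(d)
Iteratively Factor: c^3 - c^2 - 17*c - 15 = (c - 5)*(c^2 + 4*c + 3) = (c - 5)*(c + 3)*(c + 1)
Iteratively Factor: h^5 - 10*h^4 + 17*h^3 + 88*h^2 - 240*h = (h + 3)*(h^4 - 13*h^3 + 56*h^2 - 80*h) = h*(h + 3)*(h^3 - 13*h^2 + 56*h - 80) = h*(h - 4)*(h + 3)*(h^2 - 9*h + 20) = h*(h - 4)^2*(h + 3)*(h - 5)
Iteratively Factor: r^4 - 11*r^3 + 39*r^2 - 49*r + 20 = (r - 1)*(r^3 - 10*r^2 + 29*r - 20) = (r - 1)^2*(r^2 - 9*r + 20) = (r - 5)*(r - 1)^2*(r - 4)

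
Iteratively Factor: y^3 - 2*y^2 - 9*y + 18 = (y - 3)*(y^2 + y - 6) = (y - 3)*(y + 3)*(y - 2)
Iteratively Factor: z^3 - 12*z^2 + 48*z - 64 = (z - 4)*(z^2 - 8*z + 16) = (z - 4)^2*(z - 4)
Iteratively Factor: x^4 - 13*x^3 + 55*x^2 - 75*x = (x - 5)*(x^3 - 8*x^2 + 15*x) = (x - 5)^2*(x^2 - 3*x) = (x - 5)^2*(x - 3)*(x)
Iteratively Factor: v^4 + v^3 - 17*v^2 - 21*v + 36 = (v + 3)*(v^3 - 2*v^2 - 11*v + 12) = (v - 1)*(v + 3)*(v^2 - v - 12) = (v - 4)*(v - 1)*(v + 3)*(v + 3)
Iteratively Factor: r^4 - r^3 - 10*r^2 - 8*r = (r + 1)*(r^3 - 2*r^2 - 8*r) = r*(r + 1)*(r^2 - 2*r - 8) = r*(r - 4)*(r + 1)*(r + 2)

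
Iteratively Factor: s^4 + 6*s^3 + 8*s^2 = (s)*(s^3 + 6*s^2 + 8*s) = s^2*(s^2 + 6*s + 8) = s^2*(s + 2)*(s + 4)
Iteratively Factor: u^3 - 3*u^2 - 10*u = (u)*(u^2 - 3*u - 10) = u*(u - 5)*(u + 2)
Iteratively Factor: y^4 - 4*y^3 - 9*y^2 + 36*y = (y + 3)*(y^3 - 7*y^2 + 12*y) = (y - 3)*(y + 3)*(y^2 - 4*y) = y*(y - 3)*(y + 3)*(y - 4)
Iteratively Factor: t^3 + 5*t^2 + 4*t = (t + 1)*(t^2 + 4*t) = (t + 1)*(t + 4)*(t)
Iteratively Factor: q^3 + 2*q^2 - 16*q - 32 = (q + 4)*(q^2 - 2*q - 8) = (q + 2)*(q + 4)*(q - 4)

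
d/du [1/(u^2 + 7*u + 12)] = (-2*u - 7)/(u^2 + 7*u + 12)^2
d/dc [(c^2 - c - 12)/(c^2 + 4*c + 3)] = 5/(c^2 + 2*c + 1)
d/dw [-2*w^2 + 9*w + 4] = 9 - 4*w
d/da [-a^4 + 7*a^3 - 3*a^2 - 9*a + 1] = -4*a^3 + 21*a^2 - 6*a - 9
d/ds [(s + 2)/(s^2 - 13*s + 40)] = (s^2 - 13*s - (s + 2)*(2*s - 13) + 40)/(s^2 - 13*s + 40)^2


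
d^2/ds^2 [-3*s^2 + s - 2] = -6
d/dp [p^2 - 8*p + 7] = 2*p - 8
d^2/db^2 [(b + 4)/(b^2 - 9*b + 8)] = 2*((5 - 3*b)*(b^2 - 9*b + 8) + (b + 4)*(2*b - 9)^2)/(b^2 - 9*b + 8)^3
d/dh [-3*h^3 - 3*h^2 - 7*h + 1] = -9*h^2 - 6*h - 7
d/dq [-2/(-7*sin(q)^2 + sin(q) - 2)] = 2*(1 - 14*sin(q))*cos(q)/(7*sin(q)^2 - sin(q) + 2)^2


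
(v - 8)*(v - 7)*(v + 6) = v^3 - 9*v^2 - 34*v + 336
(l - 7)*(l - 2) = l^2 - 9*l + 14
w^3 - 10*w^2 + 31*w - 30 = (w - 5)*(w - 3)*(w - 2)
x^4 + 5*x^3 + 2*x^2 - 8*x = x*(x - 1)*(x + 2)*(x + 4)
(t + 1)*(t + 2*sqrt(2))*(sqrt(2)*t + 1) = sqrt(2)*t^3 + sqrt(2)*t^2 + 5*t^2 + 2*sqrt(2)*t + 5*t + 2*sqrt(2)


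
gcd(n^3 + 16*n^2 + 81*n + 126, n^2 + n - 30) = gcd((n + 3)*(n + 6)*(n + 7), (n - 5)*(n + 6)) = n + 6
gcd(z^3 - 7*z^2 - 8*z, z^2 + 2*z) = z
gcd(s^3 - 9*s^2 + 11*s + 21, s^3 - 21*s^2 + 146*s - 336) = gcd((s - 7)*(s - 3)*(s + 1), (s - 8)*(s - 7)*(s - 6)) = s - 7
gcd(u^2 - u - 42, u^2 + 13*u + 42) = u + 6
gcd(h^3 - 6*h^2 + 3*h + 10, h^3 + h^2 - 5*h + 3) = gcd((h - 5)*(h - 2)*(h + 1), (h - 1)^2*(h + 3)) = 1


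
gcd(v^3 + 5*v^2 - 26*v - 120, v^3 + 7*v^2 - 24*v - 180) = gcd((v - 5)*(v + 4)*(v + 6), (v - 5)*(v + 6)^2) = v^2 + v - 30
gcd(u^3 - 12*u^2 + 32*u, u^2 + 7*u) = u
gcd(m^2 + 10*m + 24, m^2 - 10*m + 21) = 1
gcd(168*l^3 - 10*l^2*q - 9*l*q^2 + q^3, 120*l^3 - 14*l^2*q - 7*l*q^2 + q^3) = -24*l^2 - 2*l*q + q^2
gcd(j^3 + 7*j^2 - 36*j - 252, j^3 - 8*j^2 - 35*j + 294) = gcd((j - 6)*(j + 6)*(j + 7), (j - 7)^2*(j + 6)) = j + 6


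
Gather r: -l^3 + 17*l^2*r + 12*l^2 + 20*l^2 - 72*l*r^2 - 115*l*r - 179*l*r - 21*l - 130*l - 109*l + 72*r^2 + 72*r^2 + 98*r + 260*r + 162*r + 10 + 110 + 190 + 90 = -l^3 + 32*l^2 - 260*l + r^2*(144 - 72*l) + r*(17*l^2 - 294*l + 520) + 400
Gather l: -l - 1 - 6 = -l - 7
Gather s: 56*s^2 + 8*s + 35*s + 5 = 56*s^2 + 43*s + 5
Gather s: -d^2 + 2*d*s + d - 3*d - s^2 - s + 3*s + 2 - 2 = -d^2 - 2*d - s^2 + s*(2*d + 2)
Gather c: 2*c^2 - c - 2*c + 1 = 2*c^2 - 3*c + 1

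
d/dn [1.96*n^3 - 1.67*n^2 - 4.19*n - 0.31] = 5.88*n^2 - 3.34*n - 4.19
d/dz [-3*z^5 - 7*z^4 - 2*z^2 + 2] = z*(-15*z^3 - 28*z^2 - 4)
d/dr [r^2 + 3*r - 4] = 2*r + 3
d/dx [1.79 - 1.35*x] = -1.35000000000000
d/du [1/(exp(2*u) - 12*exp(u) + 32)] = 2*(6 - exp(u))*exp(u)/(exp(2*u) - 12*exp(u) + 32)^2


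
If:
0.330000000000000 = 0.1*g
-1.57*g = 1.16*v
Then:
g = 3.30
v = -4.47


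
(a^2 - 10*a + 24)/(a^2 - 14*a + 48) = (a - 4)/(a - 8)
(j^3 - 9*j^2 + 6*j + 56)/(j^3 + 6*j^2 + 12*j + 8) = (j^2 - 11*j + 28)/(j^2 + 4*j + 4)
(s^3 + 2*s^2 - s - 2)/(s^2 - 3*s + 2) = (s^2 + 3*s + 2)/(s - 2)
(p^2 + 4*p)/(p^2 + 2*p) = (p + 4)/(p + 2)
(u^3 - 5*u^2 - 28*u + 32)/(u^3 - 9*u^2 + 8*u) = (u + 4)/u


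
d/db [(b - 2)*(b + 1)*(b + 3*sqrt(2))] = 3*b^2 - 2*b + 6*sqrt(2)*b - 3*sqrt(2) - 2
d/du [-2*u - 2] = -2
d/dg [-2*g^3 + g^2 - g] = -6*g^2 + 2*g - 1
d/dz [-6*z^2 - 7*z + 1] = -12*z - 7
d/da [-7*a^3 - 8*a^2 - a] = -21*a^2 - 16*a - 1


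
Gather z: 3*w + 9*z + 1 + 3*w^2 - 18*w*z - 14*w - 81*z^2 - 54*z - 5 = 3*w^2 - 11*w - 81*z^2 + z*(-18*w - 45) - 4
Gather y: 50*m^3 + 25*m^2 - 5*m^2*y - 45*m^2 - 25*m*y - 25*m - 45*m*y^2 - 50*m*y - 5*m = 50*m^3 - 20*m^2 - 45*m*y^2 - 30*m + y*(-5*m^2 - 75*m)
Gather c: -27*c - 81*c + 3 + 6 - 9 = -108*c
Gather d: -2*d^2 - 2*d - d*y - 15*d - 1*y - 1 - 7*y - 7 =-2*d^2 + d*(-y - 17) - 8*y - 8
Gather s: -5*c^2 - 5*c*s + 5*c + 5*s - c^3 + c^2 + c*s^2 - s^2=-c^3 - 4*c^2 + 5*c + s^2*(c - 1) + s*(5 - 5*c)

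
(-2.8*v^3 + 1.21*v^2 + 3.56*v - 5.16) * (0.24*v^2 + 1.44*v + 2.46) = -0.672*v^5 - 3.7416*v^4 - 4.2912*v^3 + 6.8646*v^2 + 1.3272*v - 12.6936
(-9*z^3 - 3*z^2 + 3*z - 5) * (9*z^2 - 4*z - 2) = -81*z^5 + 9*z^4 + 57*z^3 - 51*z^2 + 14*z + 10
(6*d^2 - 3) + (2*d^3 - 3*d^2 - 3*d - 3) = 2*d^3 + 3*d^2 - 3*d - 6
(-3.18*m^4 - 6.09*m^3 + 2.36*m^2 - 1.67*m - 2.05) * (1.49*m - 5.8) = -4.7382*m^5 + 9.3699*m^4 + 38.8384*m^3 - 16.1763*m^2 + 6.6315*m + 11.89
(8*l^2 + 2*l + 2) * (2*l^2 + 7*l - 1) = 16*l^4 + 60*l^3 + 10*l^2 + 12*l - 2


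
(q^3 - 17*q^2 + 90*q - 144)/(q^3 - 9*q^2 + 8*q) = (q^2 - 9*q + 18)/(q*(q - 1))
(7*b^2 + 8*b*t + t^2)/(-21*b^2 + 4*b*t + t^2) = (b + t)/(-3*b + t)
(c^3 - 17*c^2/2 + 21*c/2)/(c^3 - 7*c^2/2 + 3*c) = (c - 7)/(c - 2)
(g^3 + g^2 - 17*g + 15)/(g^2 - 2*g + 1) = (g^2 + 2*g - 15)/(g - 1)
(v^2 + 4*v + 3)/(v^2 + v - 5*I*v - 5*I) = (v + 3)/(v - 5*I)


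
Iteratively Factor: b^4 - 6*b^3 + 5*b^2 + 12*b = (b)*(b^3 - 6*b^2 + 5*b + 12) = b*(b - 3)*(b^2 - 3*b - 4) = b*(b - 3)*(b + 1)*(b - 4)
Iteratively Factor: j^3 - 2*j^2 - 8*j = (j)*(j^2 - 2*j - 8) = j*(j - 4)*(j + 2)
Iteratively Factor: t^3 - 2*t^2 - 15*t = (t - 5)*(t^2 + 3*t) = (t - 5)*(t + 3)*(t)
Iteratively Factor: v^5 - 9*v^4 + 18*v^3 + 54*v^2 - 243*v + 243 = (v - 3)*(v^4 - 6*v^3 + 54*v - 81) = (v - 3)^2*(v^3 - 3*v^2 - 9*v + 27) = (v - 3)^3*(v^2 - 9) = (v - 3)^3*(v + 3)*(v - 3)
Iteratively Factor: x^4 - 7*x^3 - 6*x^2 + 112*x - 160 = (x + 4)*(x^3 - 11*x^2 + 38*x - 40) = (x - 5)*(x + 4)*(x^2 - 6*x + 8) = (x - 5)*(x - 4)*(x + 4)*(x - 2)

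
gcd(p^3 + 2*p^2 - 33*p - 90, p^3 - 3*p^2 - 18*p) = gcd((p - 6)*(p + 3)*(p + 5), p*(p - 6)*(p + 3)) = p^2 - 3*p - 18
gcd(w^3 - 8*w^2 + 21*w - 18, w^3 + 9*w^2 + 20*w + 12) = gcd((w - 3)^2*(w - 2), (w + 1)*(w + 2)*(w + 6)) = 1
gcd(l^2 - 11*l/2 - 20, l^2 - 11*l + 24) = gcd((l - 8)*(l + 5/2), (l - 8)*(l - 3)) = l - 8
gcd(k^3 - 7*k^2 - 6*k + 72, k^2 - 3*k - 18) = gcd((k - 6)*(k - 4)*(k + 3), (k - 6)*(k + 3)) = k^2 - 3*k - 18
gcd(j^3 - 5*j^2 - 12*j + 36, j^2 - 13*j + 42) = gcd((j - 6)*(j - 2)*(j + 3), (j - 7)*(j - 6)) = j - 6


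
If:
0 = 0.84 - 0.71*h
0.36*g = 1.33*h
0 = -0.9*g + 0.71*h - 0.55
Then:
No Solution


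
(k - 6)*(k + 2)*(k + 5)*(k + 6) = k^4 + 7*k^3 - 26*k^2 - 252*k - 360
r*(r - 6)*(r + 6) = r^3 - 36*r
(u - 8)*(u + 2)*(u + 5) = u^3 - u^2 - 46*u - 80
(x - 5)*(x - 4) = x^2 - 9*x + 20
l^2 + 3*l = l*(l + 3)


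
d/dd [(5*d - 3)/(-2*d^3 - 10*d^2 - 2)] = (-5*d^3 - 25*d^2 + d*(3*d + 10)*(5*d - 3) - 5)/(2*(d^3 + 5*d^2 + 1)^2)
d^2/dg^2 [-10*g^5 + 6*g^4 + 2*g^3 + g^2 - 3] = -200*g^3 + 72*g^2 + 12*g + 2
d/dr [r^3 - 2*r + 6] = 3*r^2 - 2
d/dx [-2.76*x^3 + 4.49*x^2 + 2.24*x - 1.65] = -8.28*x^2 + 8.98*x + 2.24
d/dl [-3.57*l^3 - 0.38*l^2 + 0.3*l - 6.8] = -10.71*l^2 - 0.76*l + 0.3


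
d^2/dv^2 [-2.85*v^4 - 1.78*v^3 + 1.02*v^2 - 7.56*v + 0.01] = -34.2*v^2 - 10.68*v + 2.04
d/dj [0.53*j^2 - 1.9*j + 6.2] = 1.06*j - 1.9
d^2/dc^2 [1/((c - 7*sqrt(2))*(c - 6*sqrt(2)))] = 2*(3*c^2 - 39*sqrt(2)*c + 254)/(c^6 - 39*sqrt(2)*c^5 + 1266*c^4 - 10946*sqrt(2)*c^3 + 106344*c^2 - 275184*sqrt(2)*c + 592704)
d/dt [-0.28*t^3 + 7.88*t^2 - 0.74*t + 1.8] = -0.84*t^2 + 15.76*t - 0.74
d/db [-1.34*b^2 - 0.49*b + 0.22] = -2.68*b - 0.49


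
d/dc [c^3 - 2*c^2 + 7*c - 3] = 3*c^2 - 4*c + 7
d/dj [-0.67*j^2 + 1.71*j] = 1.71 - 1.34*j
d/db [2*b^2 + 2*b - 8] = 4*b + 2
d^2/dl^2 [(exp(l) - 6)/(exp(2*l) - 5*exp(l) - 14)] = (exp(4*l) - 19*exp(3*l) + 174*exp(2*l) - 556*exp(l) + 616)*exp(l)/(exp(6*l) - 15*exp(5*l) + 33*exp(4*l) + 295*exp(3*l) - 462*exp(2*l) - 2940*exp(l) - 2744)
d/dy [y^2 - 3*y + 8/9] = 2*y - 3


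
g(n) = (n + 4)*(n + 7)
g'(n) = 2*n + 11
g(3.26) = 74.49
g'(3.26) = 17.52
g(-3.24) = 2.86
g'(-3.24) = 4.52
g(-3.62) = 1.28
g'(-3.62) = 3.76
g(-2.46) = 6.99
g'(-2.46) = 6.08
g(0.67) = 35.82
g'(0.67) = 12.34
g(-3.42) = 2.08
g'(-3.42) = 4.16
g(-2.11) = 9.24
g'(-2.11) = 6.78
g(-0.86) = 19.28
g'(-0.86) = 9.28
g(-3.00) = 4.00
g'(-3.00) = 5.00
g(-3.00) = 4.00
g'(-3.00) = 5.00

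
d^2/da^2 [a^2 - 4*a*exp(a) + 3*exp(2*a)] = -4*a*exp(a) + 12*exp(2*a) - 8*exp(a) + 2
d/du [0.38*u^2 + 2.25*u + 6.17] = 0.76*u + 2.25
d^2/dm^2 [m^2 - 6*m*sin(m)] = 6*m*sin(m) - 12*cos(m) + 2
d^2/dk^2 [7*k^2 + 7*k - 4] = 14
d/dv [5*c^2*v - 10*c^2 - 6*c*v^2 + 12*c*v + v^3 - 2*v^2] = 5*c^2 - 12*c*v + 12*c + 3*v^2 - 4*v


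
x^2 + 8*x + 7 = (x + 1)*(x + 7)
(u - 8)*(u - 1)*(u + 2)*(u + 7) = u^4 - 59*u^2 - 54*u + 112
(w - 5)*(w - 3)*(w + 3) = w^3 - 5*w^2 - 9*w + 45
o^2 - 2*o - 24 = (o - 6)*(o + 4)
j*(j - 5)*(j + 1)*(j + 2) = j^4 - 2*j^3 - 13*j^2 - 10*j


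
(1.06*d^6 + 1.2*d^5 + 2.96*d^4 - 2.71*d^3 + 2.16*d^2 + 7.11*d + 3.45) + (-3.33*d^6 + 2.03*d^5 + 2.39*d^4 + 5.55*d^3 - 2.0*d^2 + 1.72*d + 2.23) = -2.27*d^6 + 3.23*d^5 + 5.35*d^4 + 2.84*d^3 + 0.16*d^2 + 8.83*d + 5.68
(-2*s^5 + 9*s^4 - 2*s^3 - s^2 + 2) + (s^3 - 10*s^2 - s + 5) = -2*s^5 + 9*s^4 - s^3 - 11*s^2 - s + 7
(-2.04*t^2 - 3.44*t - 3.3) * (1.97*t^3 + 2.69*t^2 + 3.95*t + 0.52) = -4.0188*t^5 - 12.2644*t^4 - 23.8126*t^3 - 23.5258*t^2 - 14.8238*t - 1.716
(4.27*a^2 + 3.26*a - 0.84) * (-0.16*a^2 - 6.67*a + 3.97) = -0.6832*a^4 - 29.0025*a^3 - 4.6579*a^2 + 18.545*a - 3.3348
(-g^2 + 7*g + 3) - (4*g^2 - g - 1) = -5*g^2 + 8*g + 4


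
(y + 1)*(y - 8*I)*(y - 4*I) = y^3 + y^2 - 12*I*y^2 - 32*y - 12*I*y - 32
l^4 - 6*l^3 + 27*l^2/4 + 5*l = l*(l - 4)*(l - 5/2)*(l + 1/2)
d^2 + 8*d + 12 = (d + 2)*(d + 6)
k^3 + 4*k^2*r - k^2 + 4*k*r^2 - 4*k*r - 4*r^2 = (k - 1)*(k + 2*r)^2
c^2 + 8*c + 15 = (c + 3)*(c + 5)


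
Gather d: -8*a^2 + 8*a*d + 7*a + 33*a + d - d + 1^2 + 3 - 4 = -8*a^2 + 8*a*d + 40*a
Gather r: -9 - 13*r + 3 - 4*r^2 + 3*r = -4*r^2 - 10*r - 6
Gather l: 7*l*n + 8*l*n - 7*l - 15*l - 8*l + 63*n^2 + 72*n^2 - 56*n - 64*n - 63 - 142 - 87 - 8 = l*(15*n - 30) + 135*n^2 - 120*n - 300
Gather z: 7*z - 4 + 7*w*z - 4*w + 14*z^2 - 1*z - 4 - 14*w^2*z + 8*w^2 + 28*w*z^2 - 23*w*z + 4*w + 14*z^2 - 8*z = 8*w^2 + z^2*(28*w + 28) + z*(-14*w^2 - 16*w - 2) - 8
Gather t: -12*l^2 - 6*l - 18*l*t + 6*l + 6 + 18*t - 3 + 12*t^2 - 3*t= -12*l^2 + 12*t^2 + t*(15 - 18*l) + 3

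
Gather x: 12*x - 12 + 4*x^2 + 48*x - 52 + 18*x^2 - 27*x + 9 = 22*x^2 + 33*x - 55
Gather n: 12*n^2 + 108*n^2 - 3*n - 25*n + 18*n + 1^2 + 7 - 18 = 120*n^2 - 10*n - 10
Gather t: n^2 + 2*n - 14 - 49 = n^2 + 2*n - 63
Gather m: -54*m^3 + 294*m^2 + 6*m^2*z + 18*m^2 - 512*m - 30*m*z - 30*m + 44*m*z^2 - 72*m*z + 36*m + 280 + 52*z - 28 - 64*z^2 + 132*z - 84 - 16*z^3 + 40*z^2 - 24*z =-54*m^3 + m^2*(6*z + 312) + m*(44*z^2 - 102*z - 506) - 16*z^3 - 24*z^2 + 160*z + 168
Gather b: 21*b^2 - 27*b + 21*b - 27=21*b^2 - 6*b - 27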